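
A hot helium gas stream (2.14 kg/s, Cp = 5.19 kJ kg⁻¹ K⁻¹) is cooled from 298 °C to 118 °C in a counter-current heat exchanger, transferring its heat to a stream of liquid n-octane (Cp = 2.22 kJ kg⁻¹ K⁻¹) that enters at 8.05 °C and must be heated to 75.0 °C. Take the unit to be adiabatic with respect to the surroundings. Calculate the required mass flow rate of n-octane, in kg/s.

ṁ_c = 13.5 kg/s

Heat released by hot stream: Q = 2.14 × 5.19 × (298 − 118) = 1999.2 kJ/s
Energy balance on cold side (adiabatic exchanger): Q = ṁ_c·Cp_c·(T_c,out − T_c,in)
ṁ_c = 1999.2 / [2.22 × (75.0 − 8.05)] = 13.451 kg/s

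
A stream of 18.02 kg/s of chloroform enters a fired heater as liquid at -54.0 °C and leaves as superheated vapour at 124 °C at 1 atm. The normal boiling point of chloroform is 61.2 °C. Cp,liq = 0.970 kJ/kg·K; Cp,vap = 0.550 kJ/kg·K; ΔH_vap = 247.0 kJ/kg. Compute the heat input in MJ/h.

Q = 25500 MJ/h

liquid -54.0→61.2 °C: 111.74 kJ/kg
vaporisation at 61.2 °C: 247 kJ/kg
vapour 61.2→124 °C: 34.54 kJ/kg
Δh = 111.74 + 247 + 34.54 = 393.28 kJ/kg
Q = ṁ·Δh = 18.02 kg/s × 393.28 kJ/kg = 7087 kJ/s
|Q| = 7087 kW = 25513 MJ/h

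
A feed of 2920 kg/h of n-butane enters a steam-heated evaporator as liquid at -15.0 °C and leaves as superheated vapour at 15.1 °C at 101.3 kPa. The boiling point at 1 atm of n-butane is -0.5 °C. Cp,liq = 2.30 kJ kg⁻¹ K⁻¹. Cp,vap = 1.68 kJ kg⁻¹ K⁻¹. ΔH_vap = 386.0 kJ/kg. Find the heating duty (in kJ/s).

liquid -15.0→-0.5 °C: 33.35 kJ/kg
vaporisation at -0.5 °C: 386 kJ/kg
vapour -0.5→15.1 °C: 26.208 kJ/kg
Δh = 33.35 + 386 + 26.208 = 445.56 kJ/kg
Q = ṁ·Δh = 2920 kg/h × 445.56 kJ/kg = 1.301e+06 kJ/h
|Q| = 361.4 kW

Q = 361 kJ/s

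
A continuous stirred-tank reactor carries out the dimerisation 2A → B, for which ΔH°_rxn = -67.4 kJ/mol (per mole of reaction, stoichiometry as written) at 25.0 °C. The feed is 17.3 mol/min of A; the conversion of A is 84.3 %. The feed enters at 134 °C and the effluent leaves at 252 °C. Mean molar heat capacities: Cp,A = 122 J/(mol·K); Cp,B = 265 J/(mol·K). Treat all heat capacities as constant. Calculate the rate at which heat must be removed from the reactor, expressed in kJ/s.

Q_out = 3.46 kJ/s

Extent of reaction ξ = 0.843 × 17.3 / 2 = 7.2919 mol/min
Reaction term: ξ·ΔH°_rxn = 7.2919 × -67.4 = -491.48 kJ/min
Sensible, feed 134→25 °C: -230.06 kJ/min
Outlet flows (mol/min): A 2.7161, B 7.2919
Sensible, products 25→252 °C: 513.87 kJ/min
Q = ΔH = -207.67 kJ/min = -3.4611 kW
Heat removed = 3.4611 kJ/s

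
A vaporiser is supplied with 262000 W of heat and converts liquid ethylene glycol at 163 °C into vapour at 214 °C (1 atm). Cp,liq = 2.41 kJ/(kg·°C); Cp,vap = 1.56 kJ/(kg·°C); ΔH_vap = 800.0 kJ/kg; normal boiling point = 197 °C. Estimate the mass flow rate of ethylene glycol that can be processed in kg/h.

ṁ = 1040 kg/h

Δh = 2.41×(197−163) + 800.0 + 1.56×(214−197) = 908.46 kJ/kg
Q = 262000 W = 262 kJ/s = 943200 kJ/h
ṁ = Q/Δh = 943200 / 908.46 = 1038.2 kg/h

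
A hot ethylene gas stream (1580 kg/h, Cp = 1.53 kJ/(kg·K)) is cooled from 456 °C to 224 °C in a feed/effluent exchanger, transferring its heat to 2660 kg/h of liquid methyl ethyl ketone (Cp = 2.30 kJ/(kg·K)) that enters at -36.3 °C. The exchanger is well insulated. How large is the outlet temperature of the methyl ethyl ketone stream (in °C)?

Heat released by hot stream: Q = 1580 × 1.53 × (456 − 224) = 560840 kJ/h
Energy balance on cold side (adiabatic exchanger): Q = ṁ_c·Cp_c·(T_c,out − T_c,in)
T_c,out = -36.3 + 560840/(2660 × 2.30) = 55.37 °C

T_c,out = 55.4 °C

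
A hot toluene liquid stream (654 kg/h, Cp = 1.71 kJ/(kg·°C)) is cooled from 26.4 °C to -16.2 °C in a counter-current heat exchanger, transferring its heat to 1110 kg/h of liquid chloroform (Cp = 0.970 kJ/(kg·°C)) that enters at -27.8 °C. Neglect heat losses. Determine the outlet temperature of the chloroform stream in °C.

T_c,out = 16.4 °C

Heat released by hot stream: Q = 654 × 1.71 × (26.4 − -16.2) = 47641 kJ/h
Energy balance on cold side (adiabatic exchanger): Q = ṁ_c·Cp_c·(T_c,out − T_c,in)
T_c,out = -27.8 + 47641/(1110 × 0.970) = 16.448 °C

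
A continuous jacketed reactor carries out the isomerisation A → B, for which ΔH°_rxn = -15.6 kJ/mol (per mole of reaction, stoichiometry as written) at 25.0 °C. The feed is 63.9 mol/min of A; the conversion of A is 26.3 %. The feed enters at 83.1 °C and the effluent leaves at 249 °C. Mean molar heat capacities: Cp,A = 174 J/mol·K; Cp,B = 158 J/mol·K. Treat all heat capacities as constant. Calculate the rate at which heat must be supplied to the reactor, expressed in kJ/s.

Q_in = 25.4 kJ/s

Extent of reaction ξ = 0.263 × 63.9 = 16.806 mol/min
Reaction term: ξ·ΔH°_rxn = 16.806 × -15.6 = -262.17 kJ/min
Sensible, feed 83.1→25 °C: -645.99 kJ/min
Outlet flows (mol/min): A 47.094, B 16.806
Sensible, products 25→249 °C: 2430.3 kJ/min
Q = ΔH = 1522.2 kJ/min = 25.37 kW
Heat supplied = 25.37 kJ/s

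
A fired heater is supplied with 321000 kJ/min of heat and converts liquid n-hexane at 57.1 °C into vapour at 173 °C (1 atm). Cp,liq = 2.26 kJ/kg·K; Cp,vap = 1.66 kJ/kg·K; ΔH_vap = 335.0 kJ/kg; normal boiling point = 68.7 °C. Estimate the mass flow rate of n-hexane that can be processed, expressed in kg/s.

ṁ = 10.0 kg/s

Δh = 2.26×(68.7−57.1) + 335.0 + 1.66×(173−68.7) = 534.35 kJ/kg
Q = 321000 kJ/min = 5350 kJ/s = 5350 kJ/s
ṁ = Q/Δh = 5350 / 534.35 = 10.012 kg/s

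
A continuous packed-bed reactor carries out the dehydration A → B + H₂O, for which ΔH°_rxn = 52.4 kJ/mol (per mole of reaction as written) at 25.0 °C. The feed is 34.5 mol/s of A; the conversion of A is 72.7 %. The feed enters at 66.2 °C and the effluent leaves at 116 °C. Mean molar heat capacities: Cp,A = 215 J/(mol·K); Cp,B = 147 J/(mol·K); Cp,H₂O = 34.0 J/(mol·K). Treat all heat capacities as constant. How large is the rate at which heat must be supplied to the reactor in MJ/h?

Extent of reaction ξ = 0.727 × 34.5 = 25.081 mol/s
Reaction term: ξ·ΔH°_rxn = 25.081 × 52.4 = 1314.3 kJ/s
Sensible, feed 66.2→25 °C: -305.6 kJ/s
Outlet flows (mol/s): A 9.4185, B 25.081, H₂O 25.081
Sensible, products 25→116 °C: 597.39 kJ/s
Q = ΔH = 1606.1 kJ/s = 1606.1 kW
Heat supplied = 5781.8 MJ/h

Q_in = 5780 MJ/h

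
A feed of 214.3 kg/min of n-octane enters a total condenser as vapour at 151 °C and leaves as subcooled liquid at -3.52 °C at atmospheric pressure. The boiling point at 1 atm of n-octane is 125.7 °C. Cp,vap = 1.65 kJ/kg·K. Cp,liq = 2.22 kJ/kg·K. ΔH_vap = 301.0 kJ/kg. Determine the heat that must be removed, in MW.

vapour 151→125.7 °C: -41.745 kJ/kg
condensation at 125.7 °C: -301 kJ/kg
liquid 125.7→-3.52 °C: -286.87 kJ/kg
Δh = -41.745 + -301 + -286.87 = -629.61 kJ/kg
Q = ṁ·Δh = 214.3 kg/min × -629.61 kJ/kg = -134930 kJ/min
|Q| = 2248.8 kW = 2.2488 MW

Q_c = 2.25 MW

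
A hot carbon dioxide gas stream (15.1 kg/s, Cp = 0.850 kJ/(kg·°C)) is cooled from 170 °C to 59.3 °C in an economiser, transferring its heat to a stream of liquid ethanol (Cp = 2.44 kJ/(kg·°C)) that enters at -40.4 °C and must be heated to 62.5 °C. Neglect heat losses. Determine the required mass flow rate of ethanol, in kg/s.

ṁ_c = 5.66 kg/s

Heat released by hot stream: Q = 15.1 × 0.850 × (170 − 59.3) = 1420.8 kJ/s
Energy balance on cold side (adiabatic exchanger): Q = ṁ_c·Cp_c·(T_c,out − T_c,in)
ṁ_c = 1420.8 / [2.44 × (62.5 − -40.4)] = 5.659 kg/s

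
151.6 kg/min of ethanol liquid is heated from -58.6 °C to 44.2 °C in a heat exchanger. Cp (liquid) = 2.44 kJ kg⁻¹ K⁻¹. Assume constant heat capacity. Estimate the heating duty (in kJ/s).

Q = 634 kJ/s

Q = ṁ·Cp·ΔT = 151.6 × 2.44 × (44.2 − -58.6) = 38026 kJ/min
Converting: 38026 / 60 s = 633.77 kW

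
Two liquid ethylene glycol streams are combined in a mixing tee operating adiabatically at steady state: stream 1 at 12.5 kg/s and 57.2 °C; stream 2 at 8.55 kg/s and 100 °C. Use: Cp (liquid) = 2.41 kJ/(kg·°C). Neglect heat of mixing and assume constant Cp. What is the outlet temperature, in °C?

T_out = 74.6 °C

Energy balance with Q = 0: Σ ṁᵢCp,ᵢ(T_out − Tᵢ) = 0
Σ ṁᵢCp,ᵢTᵢ = 12.5×2.41×57.2 + 8.55×2.41×100 = 3783.7
Σ ṁᵢCp,ᵢ = 12.5×2.41 + 8.55×2.41 = 50.731
T_out = 3783.7 / 50.731 = 74.584 °C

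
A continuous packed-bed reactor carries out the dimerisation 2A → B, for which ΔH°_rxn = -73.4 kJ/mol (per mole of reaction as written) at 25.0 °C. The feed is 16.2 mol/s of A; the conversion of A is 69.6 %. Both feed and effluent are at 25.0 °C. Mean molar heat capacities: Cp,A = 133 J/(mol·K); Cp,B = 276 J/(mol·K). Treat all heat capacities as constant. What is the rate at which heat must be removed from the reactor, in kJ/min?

Q_out = 24800 kJ/min

Extent of reaction ξ = 0.696 × 16.2 / 2 = 5.6376 mol/s
Reaction term: ξ·ΔH°_rxn = 5.6376 × -73.4 = -413.8 kJ/s
Q = ΔH = -413.8 kJ/s = -413.8 kW
Heat removed = 24828 kJ/min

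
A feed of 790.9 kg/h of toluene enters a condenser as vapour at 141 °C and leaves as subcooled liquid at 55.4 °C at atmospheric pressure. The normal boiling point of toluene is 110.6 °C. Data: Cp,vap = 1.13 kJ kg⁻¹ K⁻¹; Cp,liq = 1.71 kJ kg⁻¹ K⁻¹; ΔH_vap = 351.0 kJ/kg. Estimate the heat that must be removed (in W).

Q_c = 105000 W

vapour 141→110.6 °C: -34.352 kJ/kg
condensation at 110.6 °C: -351 kJ/kg
liquid 110.6→55.4 °C: -94.392 kJ/kg
Δh = -34.352 + -351 + -94.392 = -479.74 kJ/kg
Q = ṁ·Δh = 790.9 kg/h × -479.74 kJ/kg = -379430 kJ/h
|Q| = 105.4 kW = 105400 W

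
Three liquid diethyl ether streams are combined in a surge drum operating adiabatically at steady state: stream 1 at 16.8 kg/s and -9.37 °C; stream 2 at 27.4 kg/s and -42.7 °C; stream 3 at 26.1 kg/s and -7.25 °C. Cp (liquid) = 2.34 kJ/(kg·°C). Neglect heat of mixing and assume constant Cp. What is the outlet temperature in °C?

T_out = -21.6 °C

Adiabatic, steady state ⇒ Σ ṁᵢCp,ᵢ(T_out − Tᵢ) = 0
T_out = Σ ṁᵢCp,ᵢTᵢ / Σ ṁᵢCp,ᵢ
      = -3548.9 / 164.5 = -21.574 °C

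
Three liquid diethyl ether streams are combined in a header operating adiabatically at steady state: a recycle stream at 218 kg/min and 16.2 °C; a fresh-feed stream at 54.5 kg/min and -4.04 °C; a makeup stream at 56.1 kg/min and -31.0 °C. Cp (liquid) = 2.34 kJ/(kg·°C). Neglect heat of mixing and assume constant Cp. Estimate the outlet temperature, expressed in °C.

No heat crosses the boundary, so H_out = H_in.
Σ ṁᵢCp,ᵢTᵢ = 218×2.34×16.2 + 54.5×2.34×-4.04 + 56.1×2.34×-31.0 = 3679.2
Σ ṁᵢCp,ᵢ = 218×2.34 + 54.5×2.34 + 56.1×2.34 = 768.92
T_out = 3679.2 / 768.92 = 4.7849 °C

T_out = 4.78 °C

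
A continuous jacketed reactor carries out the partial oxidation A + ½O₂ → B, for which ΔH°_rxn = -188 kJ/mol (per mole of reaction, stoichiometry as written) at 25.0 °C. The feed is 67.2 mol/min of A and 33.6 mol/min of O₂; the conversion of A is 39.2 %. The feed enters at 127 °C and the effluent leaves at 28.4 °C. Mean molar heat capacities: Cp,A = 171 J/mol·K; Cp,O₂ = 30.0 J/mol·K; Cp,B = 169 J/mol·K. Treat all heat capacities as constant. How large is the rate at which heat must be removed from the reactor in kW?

Extent of reaction ξ = 0.392 × 67.2 = 26.342 mol/min
Reaction term: ξ·ΔH°_rxn = 26.342 × -188 = -4952.4 kJ/min
Sensible, feed 127→25 °C: -1274.9 kJ/min
Outlet flows (mol/min): A 40.858, O₂ 20.429, B 26.342
Sensible, products 25→28.4 °C: 40.975 kJ/min
Q = ΔH = -6186.3 kJ/min = -103.11 kW
Heat removed = 103.11 kW

Q_out = 103 kW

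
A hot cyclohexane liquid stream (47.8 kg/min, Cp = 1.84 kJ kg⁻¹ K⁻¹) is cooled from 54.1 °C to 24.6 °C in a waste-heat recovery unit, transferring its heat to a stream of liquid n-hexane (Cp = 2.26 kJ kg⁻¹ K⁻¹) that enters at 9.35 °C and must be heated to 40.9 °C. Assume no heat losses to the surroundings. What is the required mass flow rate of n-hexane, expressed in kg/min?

ṁ_c = 36.4 kg/min

Heat released by hot stream: Q = 47.8 × 1.84 × (54.1 − 24.6) = 2594.6 kJ/min
Energy balance on cold side (adiabatic exchanger): Q = ṁ_c·Cp_c·(T_c,out − T_c,in)
ṁ_c = 2594.6 / [2.26 × (40.9 − 9.35)] = 36.388 kg/min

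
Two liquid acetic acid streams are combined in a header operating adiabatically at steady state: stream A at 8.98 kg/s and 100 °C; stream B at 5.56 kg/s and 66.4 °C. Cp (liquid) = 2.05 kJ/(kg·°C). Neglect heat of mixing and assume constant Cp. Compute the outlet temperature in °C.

T_out = 87.2 °C

No heat crosses the boundary, so H_out = H_in.
Σ ṁᵢCp,ᵢTᵢ = 8.98×2.05×100 + 5.56×2.05×66.4 = 2597.7
Σ ṁᵢCp,ᵢ = 8.98×2.05 + 5.56×2.05 = 29.807
T_out = 2597.7 / 29.807 = 87.152 °C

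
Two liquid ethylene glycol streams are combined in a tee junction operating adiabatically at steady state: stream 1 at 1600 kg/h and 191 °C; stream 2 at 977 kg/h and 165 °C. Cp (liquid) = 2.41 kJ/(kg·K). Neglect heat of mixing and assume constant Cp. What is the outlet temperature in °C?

No heat crosses the boundary, so H_out = H_in.
Σ ṁᵢCp,ᵢTᵢ = 1600×2.41×191 + 977×2.41×165 = 1.125e+06
Σ ṁᵢCp,ᵢ = 1600×2.41 + 977×2.41 = 6210.6
T_out = 1.125e+06 / 6210.6 = 181.14 °C

T_out = 181 °C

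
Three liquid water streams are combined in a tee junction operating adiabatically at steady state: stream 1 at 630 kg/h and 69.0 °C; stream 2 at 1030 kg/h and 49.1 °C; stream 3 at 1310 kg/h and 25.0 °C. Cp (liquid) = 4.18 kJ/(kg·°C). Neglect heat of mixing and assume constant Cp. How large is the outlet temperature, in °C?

T_out = 42.7 °C

No heat crosses the boundary, so H_out = H_in.
T_out = Σ ṁᵢCp,ᵢTᵢ / Σ ṁᵢCp,ᵢ
      = 529990 / 12415 = 42.691 °C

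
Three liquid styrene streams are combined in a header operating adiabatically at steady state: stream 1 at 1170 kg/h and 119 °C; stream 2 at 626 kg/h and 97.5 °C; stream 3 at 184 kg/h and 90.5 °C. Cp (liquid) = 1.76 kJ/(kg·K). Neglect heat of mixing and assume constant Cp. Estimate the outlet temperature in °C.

Energy balance with Q = 0: Σ ṁᵢCp,ᵢ(T_out − Tᵢ) = 0
T_out = Σ ṁᵢCp,ᵢTᵢ / Σ ṁᵢCp,ᵢ
      = 381770 / 3484.8 = 109.55 °C

T_out = 110 °C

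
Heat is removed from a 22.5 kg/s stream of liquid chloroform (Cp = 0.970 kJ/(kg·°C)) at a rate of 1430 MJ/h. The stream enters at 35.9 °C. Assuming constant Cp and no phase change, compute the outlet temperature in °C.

T_out = 17.7 °C

Q = 1430 MJ/h = 397.22 kJ/s
ΔT = Q/(ṁ·Cp) = 397.22/(22.5×0.970) = 18.2 K
T_out = 35.9 − 18.2 = 17.7 °C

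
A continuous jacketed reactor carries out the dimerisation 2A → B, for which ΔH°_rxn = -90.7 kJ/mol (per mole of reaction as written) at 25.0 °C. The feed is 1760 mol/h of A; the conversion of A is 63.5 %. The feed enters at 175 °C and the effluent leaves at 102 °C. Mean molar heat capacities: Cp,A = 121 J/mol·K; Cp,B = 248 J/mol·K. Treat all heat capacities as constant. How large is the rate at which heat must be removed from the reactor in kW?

Extent of reaction ξ = 0.635 × 1760 / 2 = 558.8 mol/h
Reaction term: ξ·ΔH°_rxn = 558.8 × -90.7 = -50683 kJ/h
Sensible, feed 175→25 °C: -31944 kJ/h
Outlet flows (mol/h): A 642.4, B 558.8
Sensible, products 25→102 °C: 16656 kJ/h
Q = ΔH = -65971 kJ/h = -18.325 kW
Heat removed = 18.325 kW

Q_out = 18.3 kW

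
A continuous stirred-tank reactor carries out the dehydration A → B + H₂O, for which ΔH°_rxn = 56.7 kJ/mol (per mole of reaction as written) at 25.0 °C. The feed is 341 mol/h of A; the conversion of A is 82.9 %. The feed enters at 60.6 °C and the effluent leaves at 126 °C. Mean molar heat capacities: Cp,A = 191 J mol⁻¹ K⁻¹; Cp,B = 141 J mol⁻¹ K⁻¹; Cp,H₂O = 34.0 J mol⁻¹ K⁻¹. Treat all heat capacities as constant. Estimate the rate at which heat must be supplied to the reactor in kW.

Extent of reaction ξ = 0.829 × 341 = 282.69 mol/h
Reaction term: ξ·ΔH°_rxn = 282.69 × 56.7 = 16028 kJ/h
Sensible, feed 60.6→25 °C: -2318.7 kJ/h
Outlet flows (mol/h): A 58.311, B 282.69, H₂O 282.69
Sensible, products 25→126 °C: 6121.4 kJ/h
Q = ΔH = 19831 kJ/h = 5.5087 kW
Heat supplied = 5.5087 kW

Q_in = 5.51 kW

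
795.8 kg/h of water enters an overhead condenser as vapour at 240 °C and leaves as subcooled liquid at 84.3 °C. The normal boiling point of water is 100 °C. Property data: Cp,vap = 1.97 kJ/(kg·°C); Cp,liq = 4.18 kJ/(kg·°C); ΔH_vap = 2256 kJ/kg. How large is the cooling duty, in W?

vapour 240→100 °C: -275.8 kJ/kg
condensation at 100 °C: -2256 kJ/kg
liquid 100→84.3 °C: -65.626 kJ/kg
Δh = -275.8 + -2256 + -65.626 = -2597.4 kJ/kg
Q = ṁ·Δh = 795.8 kg/h × -2597.4 kJ/kg = -2.067e+06 kJ/h
|Q| = 574.18 kW = 574180 W

Q_c = 574000 W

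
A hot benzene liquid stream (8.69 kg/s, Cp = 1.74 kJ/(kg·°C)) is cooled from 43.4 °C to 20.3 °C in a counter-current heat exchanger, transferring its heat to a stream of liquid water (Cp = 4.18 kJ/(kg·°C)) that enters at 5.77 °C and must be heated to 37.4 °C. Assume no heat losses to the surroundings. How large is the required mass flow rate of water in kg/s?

ṁ_c = 2.64 kg/s

Heat released by hot stream: Q = 8.69 × 1.74 × (43.4 − 20.3) = 349.29 kJ/s
Energy balance on cold side (adiabatic exchanger): Q = ṁ_c·Cp_c·(T_c,out − T_c,in)
ṁ_c = 349.29 / [4.18 × (37.4 − 5.77)] = 2.6418 kg/s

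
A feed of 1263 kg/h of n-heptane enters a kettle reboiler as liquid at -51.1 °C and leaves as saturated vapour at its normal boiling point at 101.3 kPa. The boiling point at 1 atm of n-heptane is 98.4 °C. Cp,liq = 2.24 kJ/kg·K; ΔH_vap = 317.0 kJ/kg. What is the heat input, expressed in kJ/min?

liquid -51.1→98.4 °C: 334.88 kJ/kg
vaporisation at 98.4 °C: 317 kJ/kg
Δh = 334.88 + 317 = 651.88 kJ/kg
Q = ṁ·Δh = 1263 kg/h × 651.88 kJ/kg = 823320 kJ/h
|Q| = 228.7 kW = 13722 kJ/min

Q = 13700 kJ/min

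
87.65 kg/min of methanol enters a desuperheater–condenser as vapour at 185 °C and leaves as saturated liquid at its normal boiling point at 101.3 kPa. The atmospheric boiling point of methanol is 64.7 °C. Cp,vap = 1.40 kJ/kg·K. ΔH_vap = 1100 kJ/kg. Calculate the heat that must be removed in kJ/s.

vapour 185→64.7 °C: -168.42 kJ/kg
condensation at 64.7 °C: -1100 kJ/kg
Δh = -168.42 + -1100 = -1268.4 kJ/kg
Q = ṁ·Δh = 87.65 kg/min × -1268.4 kJ/kg = -111180 kJ/min
|Q| = 1853 kW

Q_c = 1850 kJ/s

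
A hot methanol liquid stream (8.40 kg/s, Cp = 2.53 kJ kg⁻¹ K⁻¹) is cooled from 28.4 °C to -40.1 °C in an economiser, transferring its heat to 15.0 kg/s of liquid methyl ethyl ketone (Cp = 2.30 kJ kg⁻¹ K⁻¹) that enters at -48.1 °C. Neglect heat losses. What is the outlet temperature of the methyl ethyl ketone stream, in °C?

T_c,out = -5.90 °C

Heat released by hot stream: Q = 8.40 × 2.53 × (28.4 − -40.1) = 1455.8 kJ/s
Energy balance on cold side (adiabatic exchanger): Q = ṁ_c·Cp_c·(T_c,out − T_c,in)
T_c,out = -48.1 + 1455.8/(15.0 × 2.30) = -5.904 °C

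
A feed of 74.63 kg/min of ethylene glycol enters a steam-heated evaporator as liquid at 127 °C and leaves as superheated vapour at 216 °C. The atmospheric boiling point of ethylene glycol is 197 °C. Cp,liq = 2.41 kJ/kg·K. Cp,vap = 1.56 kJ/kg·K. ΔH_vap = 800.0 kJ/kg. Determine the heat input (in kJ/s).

Q = 1240 kJ/s

liquid 127→197 °C: 168.7 kJ/kg
vaporisation at 197 °C: 800 kJ/kg
vapour 197→216 °C: 29.64 kJ/kg
Δh = 168.7 + 800 + 29.64 = 998.34 kJ/kg
Q = ṁ·Δh = 74.63 kg/min × 998.34 kJ/kg = 74506 kJ/min
|Q| = 1241.8 kW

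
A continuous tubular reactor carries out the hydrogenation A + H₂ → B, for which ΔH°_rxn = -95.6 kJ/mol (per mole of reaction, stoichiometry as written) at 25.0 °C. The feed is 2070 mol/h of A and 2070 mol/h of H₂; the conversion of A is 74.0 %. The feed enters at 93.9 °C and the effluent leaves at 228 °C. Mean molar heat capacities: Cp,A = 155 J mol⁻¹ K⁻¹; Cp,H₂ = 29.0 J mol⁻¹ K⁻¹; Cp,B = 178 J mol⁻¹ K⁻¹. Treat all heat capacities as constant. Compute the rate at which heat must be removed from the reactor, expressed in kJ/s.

Q_out = 27.0 kJ/s

Extent of reaction ξ = 0.740 × 2070 = 1531.8 mol/h
Reaction term: ξ·ΔH°_rxn = 1531.8 × -95.6 = -146440 kJ/h
Sensible, feed 93.9→25 °C: -26243 kJ/h
Outlet flows (mol/h): A 538.2, H₂ 538.2, B 1531.8
Sensible, products 25→228 °C: 75453 kJ/h
Q = ΔH = -97230 kJ/h = -27.008 kW
Heat removed = 27.008 kJ/s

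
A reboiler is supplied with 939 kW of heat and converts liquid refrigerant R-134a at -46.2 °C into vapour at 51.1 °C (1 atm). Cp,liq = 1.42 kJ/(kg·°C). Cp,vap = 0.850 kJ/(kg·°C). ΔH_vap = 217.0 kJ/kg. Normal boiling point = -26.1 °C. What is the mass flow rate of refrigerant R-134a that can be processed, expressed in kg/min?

ṁ = 181 kg/min

Δh = 1.42×(-26.1−-46.2) + 217.0 + 0.850×(51.1−-26.1) = 311.16 kJ/kg
Q = 939 kW = 939 kJ/s = 56340 kJ/min
ṁ = Q/Δh = 56340 / 311.16 = 181.06 kg/min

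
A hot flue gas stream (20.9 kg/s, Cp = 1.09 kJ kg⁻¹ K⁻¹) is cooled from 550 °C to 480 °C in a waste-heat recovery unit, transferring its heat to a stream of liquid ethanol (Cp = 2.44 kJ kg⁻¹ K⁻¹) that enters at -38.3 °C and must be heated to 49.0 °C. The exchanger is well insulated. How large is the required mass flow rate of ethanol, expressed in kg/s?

ṁ_c = 7.49 kg/s

Heat released by hot stream: Q = 20.9 × 1.09 × (550 − 480) = 1594.7 kJ/s
Energy balance on cold side (adiabatic exchanger): Q = ṁ_c·Cp_c·(T_c,out − T_c,in)
ṁ_c = 1594.7 / [2.44 × (49.0 − -38.3)] = 7.4863 kg/s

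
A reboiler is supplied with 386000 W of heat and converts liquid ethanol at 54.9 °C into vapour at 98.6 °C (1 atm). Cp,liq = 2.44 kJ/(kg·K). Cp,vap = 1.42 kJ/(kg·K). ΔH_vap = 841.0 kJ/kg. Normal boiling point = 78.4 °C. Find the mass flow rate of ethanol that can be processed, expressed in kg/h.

Δh = 2.44×(78.4−54.9) + 841.0 + 1.42×(98.6−78.4) = 927.02 kJ/kg
Q = 386000 W = 386 kJ/s = 1.3896e+06 kJ/h
ṁ = Q/Δh = 1.3896e+06 / 927.02 = 1499 kg/h

ṁ = 1500 kg/h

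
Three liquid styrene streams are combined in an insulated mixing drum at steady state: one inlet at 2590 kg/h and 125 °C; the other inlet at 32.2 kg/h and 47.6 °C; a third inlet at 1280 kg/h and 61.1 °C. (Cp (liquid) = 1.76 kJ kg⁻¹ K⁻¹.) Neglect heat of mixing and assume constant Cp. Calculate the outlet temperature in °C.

Energy balance with Q = 0: Σ ṁᵢCp,ᵢ(T_out − Tᵢ) = 0
Σ ṁᵢCp,ᵢTᵢ = 2590×1.76×125 + 32.2×1.76×47.6 + 1280×1.76×61.1 = 710140
Σ ṁᵢCp,ᵢ = 2590×1.76 + 32.2×1.76 + 1280×1.76 = 6867.9
T_out = 710140 / 6867.9 = 103.4 °C

T_out = 103 °C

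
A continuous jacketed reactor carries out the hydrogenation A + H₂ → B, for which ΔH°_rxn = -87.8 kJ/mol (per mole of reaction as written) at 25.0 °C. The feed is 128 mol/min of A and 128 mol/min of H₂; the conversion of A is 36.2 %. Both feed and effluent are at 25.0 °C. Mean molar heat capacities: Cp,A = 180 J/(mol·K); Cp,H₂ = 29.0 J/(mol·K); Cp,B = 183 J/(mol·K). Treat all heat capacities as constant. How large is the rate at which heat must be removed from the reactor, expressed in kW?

Q_out = 67.8 kW

Extent of reaction ξ = 0.362 × 128 = 46.336 mol/min
Reaction term: ξ·ΔH°_rxn = 46.336 × -87.8 = -4068.3 kJ/min
Q = ΔH = -4068.3 kJ/min = -67.805 kW
Heat removed = 67.805 kW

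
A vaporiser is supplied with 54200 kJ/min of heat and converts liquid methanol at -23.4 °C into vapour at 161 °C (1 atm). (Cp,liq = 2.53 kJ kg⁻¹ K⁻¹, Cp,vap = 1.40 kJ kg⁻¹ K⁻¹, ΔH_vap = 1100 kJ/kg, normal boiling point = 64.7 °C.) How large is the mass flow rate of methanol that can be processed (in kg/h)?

Δh = 2.53×(64.7−-23.4) + 1100 + 1.40×(161−64.7) = 1457.7 kJ/kg
Q = 54200 kJ/min = 903.33 kJ/s = 3.252e+06 kJ/h
ṁ = Q/Δh = 3.252e+06 / 1457.7 = 2230.9 kg/h

ṁ = 2230 kg/h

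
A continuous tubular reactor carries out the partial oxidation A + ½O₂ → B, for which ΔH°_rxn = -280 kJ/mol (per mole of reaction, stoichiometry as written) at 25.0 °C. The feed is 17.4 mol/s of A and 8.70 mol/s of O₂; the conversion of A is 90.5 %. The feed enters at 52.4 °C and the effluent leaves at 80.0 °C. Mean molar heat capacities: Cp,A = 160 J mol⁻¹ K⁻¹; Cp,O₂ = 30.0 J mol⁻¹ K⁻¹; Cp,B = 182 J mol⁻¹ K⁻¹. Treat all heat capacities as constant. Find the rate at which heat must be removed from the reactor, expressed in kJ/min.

Q_out = 259000 kJ/min

Extent of reaction ξ = 0.905 × 17.4 = 15.747 mol/s
Reaction term: ξ·ΔH°_rxn = 15.747 × -280 = -4409.2 kJ/s
Sensible, feed 52.4→25 °C: -83.433 kJ/s
Outlet flows (mol/s): A 1.653, O₂ 0.8265, B 15.747
Sensible, products 25→80.0 °C: 173.54 kJ/s
Q = ΔH = -4319.1 kJ/s = -4319.1 kW
Heat removed = 259140 kJ/min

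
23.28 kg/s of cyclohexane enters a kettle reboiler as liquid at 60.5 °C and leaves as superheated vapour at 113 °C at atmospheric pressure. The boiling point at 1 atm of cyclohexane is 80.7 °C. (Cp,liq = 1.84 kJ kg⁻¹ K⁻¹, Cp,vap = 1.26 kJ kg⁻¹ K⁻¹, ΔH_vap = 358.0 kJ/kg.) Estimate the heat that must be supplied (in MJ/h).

liquid 60.5→80.7 °C: 37.168 kJ/kg
vaporisation at 80.7 °C: 358 kJ/kg
vapour 80.7→113 °C: 40.698 kJ/kg
Δh = 37.168 + 358 + 40.698 = 435.87 kJ/kg
Q = ṁ·Δh = 23.28 kg/s × 435.87 kJ/kg = 10147 kJ/s
|Q| = 10147 kW = 36529 MJ/h

Q = 36500 MJ/h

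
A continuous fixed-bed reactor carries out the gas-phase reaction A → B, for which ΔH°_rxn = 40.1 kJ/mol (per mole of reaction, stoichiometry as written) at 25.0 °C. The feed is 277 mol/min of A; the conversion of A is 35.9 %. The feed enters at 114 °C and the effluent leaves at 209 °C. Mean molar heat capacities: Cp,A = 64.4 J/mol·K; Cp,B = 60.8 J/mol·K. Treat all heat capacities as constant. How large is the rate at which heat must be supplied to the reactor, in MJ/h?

Q_in = 337 MJ/h

Extent of reaction ξ = 0.359 × 277 = 99.443 mol/min
Reaction term: ξ·ΔH°_rxn = 99.443 × 40.1 = 3987.7 kJ/min
Sensible, feed 114→25 °C: -1587.7 kJ/min
Outlet flows (mol/min): A 177.56, B 99.443
Sensible, products 25→209 °C: 3216.5 kJ/min
Q = ΔH = 5616.5 kJ/min = 93.608 kW
Heat supplied = 336.99 MJ/h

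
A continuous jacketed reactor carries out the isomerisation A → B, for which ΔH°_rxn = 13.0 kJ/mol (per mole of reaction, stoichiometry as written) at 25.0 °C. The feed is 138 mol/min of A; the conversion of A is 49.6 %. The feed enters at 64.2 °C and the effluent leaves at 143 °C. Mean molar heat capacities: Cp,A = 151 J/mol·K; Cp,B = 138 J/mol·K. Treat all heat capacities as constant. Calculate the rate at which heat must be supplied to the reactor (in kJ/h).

Extent of reaction ξ = 0.496 × 138 = 68.448 mol/min
Reaction term: ξ·ΔH°_rxn = 68.448 × 13.0 = 889.82 kJ/min
Sensible, feed 64.2→25 °C: -816.85 kJ/min
Outlet flows (mol/min): A 69.552, B 68.448
Sensible, products 25→143 °C: 2353.9 kJ/min
Q = ΔH = 2426.9 kJ/min = 40.448 kW
Heat supplied = 145610 kJ/h

Q_in = 146000 kJ/h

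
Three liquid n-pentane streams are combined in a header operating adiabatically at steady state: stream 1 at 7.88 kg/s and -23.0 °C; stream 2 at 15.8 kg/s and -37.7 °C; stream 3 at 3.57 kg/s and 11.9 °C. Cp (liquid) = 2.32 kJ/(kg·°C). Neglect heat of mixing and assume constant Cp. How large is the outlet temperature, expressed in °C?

T_out = -27.0 °C

Energy balance with Q = 0: Σ ṁᵢCp,ᵢ(T_out − Tᵢ) = 0
T_out = Σ ṁᵢCp,ᵢTᵢ / Σ ṁᵢCp,ᵢ
      = -1703.8 / 63.22 = -26.951 °C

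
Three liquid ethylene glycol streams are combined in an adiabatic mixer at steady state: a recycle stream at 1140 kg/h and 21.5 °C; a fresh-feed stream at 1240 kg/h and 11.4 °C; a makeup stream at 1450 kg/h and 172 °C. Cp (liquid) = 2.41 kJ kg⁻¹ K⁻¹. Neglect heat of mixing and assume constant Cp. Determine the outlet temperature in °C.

Adiabatic, steady state ⇒ Σ ṁᵢCp,ᵢ(T_out − Tᵢ) = 0
T_out = Σ ṁᵢCp,ᵢTᵢ / Σ ṁᵢCp,ᵢ
      = 694190 / 9230.3 = 75.208 °C

T_out = 75.2 °C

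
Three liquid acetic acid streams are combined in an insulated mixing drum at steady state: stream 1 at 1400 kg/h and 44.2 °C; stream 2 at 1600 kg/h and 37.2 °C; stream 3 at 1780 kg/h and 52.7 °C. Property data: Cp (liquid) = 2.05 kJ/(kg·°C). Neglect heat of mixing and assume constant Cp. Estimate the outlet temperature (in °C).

T_out = 45.0 °C

No heat crosses the boundary, so H_out = H_in.
T_out = Σ ṁᵢCp,ᵢTᵢ / Σ ṁᵢCp,ᵢ
      = 441170 / 9799 = 45.022 °C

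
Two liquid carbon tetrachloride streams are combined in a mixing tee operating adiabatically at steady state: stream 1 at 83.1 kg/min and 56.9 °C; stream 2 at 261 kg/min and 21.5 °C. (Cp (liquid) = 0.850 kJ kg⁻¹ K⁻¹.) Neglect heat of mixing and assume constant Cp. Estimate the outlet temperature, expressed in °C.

T_out = 30.0 °C

Adiabatic, steady state ⇒ Σ ṁᵢCp,ᵢ(T_out − Tᵢ) = 0
Σ ṁᵢCp,ᵢTᵢ = 83.1×0.850×56.9 + 261×0.850×21.5 = 8788.9
Σ ṁᵢCp,ᵢ = 83.1×0.850 + 261×0.850 = 292.49
T_out = 8788.9 / 292.49 = 30.049 °C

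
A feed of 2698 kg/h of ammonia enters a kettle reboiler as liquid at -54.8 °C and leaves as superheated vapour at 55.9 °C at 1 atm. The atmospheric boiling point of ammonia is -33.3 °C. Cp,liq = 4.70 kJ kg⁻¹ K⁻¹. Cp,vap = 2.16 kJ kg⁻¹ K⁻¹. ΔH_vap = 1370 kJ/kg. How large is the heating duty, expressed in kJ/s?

Q = 1250 kJ/s

liquid -54.8→-33.3 °C: 101.05 kJ/kg
vaporisation at -33.3 °C: 1370 kJ/kg
vapour -33.3→55.9 °C: 192.67 kJ/kg
Δh = 101.05 + 1370 + 192.67 = 1663.7 kJ/kg
Q = ṁ·Δh = 2698 kg/h × 1663.7 kJ/kg = 4.4887e+06 kJ/h
|Q| = 1246.9 kW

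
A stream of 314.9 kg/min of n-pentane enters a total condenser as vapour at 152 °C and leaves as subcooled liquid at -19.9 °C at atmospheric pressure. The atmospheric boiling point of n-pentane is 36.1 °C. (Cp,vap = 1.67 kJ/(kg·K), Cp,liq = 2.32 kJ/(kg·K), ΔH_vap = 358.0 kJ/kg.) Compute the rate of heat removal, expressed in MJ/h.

vapour 152→36.1 °C: -193.55 kJ/kg
condensation at 36.1 °C: -358 kJ/kg
liquid 36.1→-19.9 °C: -129.92 kJ/kg
Δh = -193.55 + -358 + -129.92 = -681.47 kJ/kg
Q = ṁ·Δh = 314.9 kg/min × -681.47 kJ/kg = -214600 kJ/min
|Q| = 3576.6 kW = 12876 MJ/h

Q_c = 12900 MJ/h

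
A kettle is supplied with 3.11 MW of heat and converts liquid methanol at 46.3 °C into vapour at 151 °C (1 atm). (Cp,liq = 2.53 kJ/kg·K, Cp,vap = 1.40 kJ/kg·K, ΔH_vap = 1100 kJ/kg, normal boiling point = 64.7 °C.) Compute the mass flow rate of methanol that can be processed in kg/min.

ṁ = 147 kg/min

Δh = 2.53×(64.7−46.3) + 1100 + 1.40×(151−64.7) = 1267.4 kJ/kg
Q = 3.11 MW = 3110 kJ/s = 186600 kJ/min
ṁ = Q/Δh = 186600 / 1267.4 = 147.23 kg/min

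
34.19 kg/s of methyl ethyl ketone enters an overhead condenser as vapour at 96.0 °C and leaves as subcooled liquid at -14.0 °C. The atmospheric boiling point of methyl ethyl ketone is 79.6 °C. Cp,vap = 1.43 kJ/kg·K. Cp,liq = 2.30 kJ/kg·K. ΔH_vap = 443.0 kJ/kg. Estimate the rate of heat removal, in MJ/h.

Q_c = 83900 MJ/h

vapour 96.0→79.6 °C: -23.452 kJ/kg
condensation at 79.6 °C: -443 kJ/kg
liquid 79.6→-14.0 °C: -215.28 kJ/kg
Δh = -23.452 + -443 + -215.28 = -681.73 kJ/kg
Q = ṁ·Δh = 34.19 kg/s × -681.73 kJ/kg = -23308 kJ/s
|Q| = 23308 kW = 83910 MJ/h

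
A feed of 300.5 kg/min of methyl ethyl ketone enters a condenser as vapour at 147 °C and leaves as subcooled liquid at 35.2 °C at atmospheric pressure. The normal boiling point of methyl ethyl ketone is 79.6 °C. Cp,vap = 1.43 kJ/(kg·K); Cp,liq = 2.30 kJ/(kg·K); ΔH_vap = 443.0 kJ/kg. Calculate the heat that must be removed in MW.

vapour 147→79.6 °C: -96.382 kJ/kg
condensation at 79.6 °C: -443 kJ/kg
liquid 79.6→35.2 °C: -102.12 kJ/kg
Δh = -96.382 + -443 + -102.12 = -641.5 kJ/kg
Q = ṁ·Δh = 300.5 kg/min × -641.5 kJ/kg = -192770 kJ/min
|Q| = 3212.9 kW = 3.2129 MW

Q_c = 3.21 MW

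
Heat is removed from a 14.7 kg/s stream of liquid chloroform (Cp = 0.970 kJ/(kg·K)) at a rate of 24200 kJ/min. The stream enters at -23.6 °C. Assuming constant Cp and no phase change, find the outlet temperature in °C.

T_out = -51.9 °C

Q = 24200 kJ/min = 403.33 kJ/s
ΔT = Q/(ṁ·Cp) = 403.33/(14.7×0.970) = 28.286 K
T_out = -23.6 − 28.286 = -51.886 °C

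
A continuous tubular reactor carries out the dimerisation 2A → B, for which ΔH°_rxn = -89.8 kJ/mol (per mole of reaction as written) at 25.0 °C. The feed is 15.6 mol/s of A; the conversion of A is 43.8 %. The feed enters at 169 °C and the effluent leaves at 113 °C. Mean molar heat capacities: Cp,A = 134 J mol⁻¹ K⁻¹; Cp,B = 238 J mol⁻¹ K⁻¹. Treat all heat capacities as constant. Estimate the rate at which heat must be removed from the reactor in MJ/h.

Q_out = 1560 MJ/h

Extent of reaction ξ = 0.438 × 15.6 / 2 = 3.4164 mol/s
Reaction term: ξ·ΔH°_rxn = 3.4164 × -89.8 = -306.79 kJ/s
Sensible, feed 169→25 °C: -301.02 kJ/s
Outlet flows (mol/s): A 8.7672, B 3.4164
Sensible, products 25→113 °C: 174.94 kJ/s
Q = ΔH = -432.87 kJ/s = -432.87 kW
Heat removed = 1558.3 MJ/h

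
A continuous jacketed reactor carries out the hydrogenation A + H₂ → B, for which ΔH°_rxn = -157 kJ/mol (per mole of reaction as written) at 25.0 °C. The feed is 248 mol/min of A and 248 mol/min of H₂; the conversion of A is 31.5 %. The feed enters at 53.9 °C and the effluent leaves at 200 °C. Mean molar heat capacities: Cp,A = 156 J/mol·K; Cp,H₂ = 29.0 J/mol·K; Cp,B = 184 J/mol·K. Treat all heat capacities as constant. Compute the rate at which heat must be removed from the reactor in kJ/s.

Q_out = 92.9 kJ/s

Extent of reaction ξ = 0.315 × 248 = 78.12 mol/min
Reaction term: ξ·ΔH°_rxn = 78.12 × -157 = -12265 kJ/min
Sensible, feed 53.9→25 °C: -1325.9 kJ/min
Outlet flows (mol/min): A 169.88, H₂ 169.88, B 78.12
Sensible, products 25→200 °C: 8015.3 kJ/min
Q = ΔH = -5575.4 kJ/min = -92.924 kW
Heat removed = 92.924 kJ/s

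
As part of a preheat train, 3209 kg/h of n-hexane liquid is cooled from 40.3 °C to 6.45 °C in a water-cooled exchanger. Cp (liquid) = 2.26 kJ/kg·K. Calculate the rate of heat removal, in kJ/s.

Q = ṁ·Cp·ΔT = 3209 × 2.26 × (6.45 − 40.3) = -245490 kJ/h
Converting: 245490 / 3600 s = 68.192 kW

Q_c = 68.2 kJ/s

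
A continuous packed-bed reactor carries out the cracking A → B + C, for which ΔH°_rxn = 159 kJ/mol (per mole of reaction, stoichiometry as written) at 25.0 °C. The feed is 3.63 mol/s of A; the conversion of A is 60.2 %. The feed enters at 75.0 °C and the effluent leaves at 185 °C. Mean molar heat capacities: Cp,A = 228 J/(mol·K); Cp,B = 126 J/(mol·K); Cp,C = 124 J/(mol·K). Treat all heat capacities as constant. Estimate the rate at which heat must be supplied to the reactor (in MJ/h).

Extent of reaction ξ = 0.602 × 3.63 = 2.1853 mol/s
Reaction term: ξ·ΔH°_rxn = 2.1853 × 159 = 347.46 kJ/s
Sensible, feed 75.0→25 °C: -41.382 kJ/s
Outlet flows (mol/s): A 1.4447, B 2.1853, C 2.1853
Sensible, products 25→185 °C: 140.11 kJ/s
Q = ΔH = 446.19 kJ/s = 446.19 kW
Heat supplied = 1606.3 MJ/h

Q_in = 1610 MJ/h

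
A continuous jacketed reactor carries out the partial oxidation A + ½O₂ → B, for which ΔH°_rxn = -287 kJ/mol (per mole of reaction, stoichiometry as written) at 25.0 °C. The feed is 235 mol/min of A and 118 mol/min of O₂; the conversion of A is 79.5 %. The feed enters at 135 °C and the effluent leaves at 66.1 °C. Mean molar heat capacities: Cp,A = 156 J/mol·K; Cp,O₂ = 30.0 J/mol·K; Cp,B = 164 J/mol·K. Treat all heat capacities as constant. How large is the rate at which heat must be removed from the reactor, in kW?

Extent of reaction ξ = 0.795 × 235 = 186.83 mol/min
Reaction term: ξ·ΔH°_rxn = 186.83 × -287 = -53619 kJ/min
Sensible, feed 135→25 °C: -4422 kJ/min
Outlet flows (mol/min): A 48.175, O₂ 24.587, B 186.83
Sensible, products 25→66.1 °C: 1598.5 kJ/min
Q = ΔH = -56442 kJ/min = -940.71 kW
Heat removed = 940.71 kW

Q_out = 941 kW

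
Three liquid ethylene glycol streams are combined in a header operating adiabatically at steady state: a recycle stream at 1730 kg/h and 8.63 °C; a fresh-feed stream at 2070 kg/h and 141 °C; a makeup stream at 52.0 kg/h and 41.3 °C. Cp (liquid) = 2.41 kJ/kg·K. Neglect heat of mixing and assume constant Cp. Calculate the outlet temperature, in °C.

Energy balance with Q = 0: Σ ṁᵢCp,ᵢ(T_out − Tᵢ) = 0
T_out = Σ ṁᵢCp,ᵢTᵢ / Σ ṁᵢCp,ᵢ
      = 744560 / 9283.3 = 80.204 °C

T_out = 80.2 °C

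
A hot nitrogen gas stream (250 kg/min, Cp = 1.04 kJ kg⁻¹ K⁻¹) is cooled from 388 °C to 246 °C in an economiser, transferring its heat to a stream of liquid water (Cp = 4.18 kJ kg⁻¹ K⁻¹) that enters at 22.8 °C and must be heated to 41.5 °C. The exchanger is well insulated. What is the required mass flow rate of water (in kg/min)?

ṁ_c = 472 kg/min

Heat released by hot stream: Q = 250 × 1.04 × (388 − 246) = 36920 kJ/min
Energy balance on cold side (adiabatic exchanger): Q = ṁ_c·Cp_c·(T_c,out − T_c,in)
ṁ_c = 36920 / [4.18 × (41.5 − 22.8)] = 472.33 kg/min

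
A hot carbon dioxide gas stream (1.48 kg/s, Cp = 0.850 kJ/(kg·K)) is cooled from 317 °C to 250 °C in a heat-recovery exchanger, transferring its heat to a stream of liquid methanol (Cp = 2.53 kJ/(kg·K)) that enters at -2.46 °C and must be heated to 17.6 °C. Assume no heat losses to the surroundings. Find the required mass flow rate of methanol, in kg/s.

ṁ_c = 1.66 kg/s

Heat released by hot stream: Q = 1.48 × 0.850 × (317 − 250) = 84.286 kJ/s
Energy balance on cold side (adiabatic exchanger): Q = ṁ_c·Cp_c·(T_c,out − T_c,in)
ṁ_c = 84.286 / [2.53 × (17.6 − -2.46)] = 1.6607 kg/s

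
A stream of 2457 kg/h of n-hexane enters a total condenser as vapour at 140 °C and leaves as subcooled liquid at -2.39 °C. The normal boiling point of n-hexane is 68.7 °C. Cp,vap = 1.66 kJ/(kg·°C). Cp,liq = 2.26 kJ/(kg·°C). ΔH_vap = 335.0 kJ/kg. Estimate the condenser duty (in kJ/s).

vapour 140→68.7 °C: -118.36 kJ/kg
condensation at 68.7 °C: -335 kJ/kg
liquid 68.7→-2.39 °C: -160.66 kJ/kg
Δh = -118.36 + -335 + -160.66 = -614.02 kJ/kg
Q = ṁ·Δh = 2457 kg/h × -614.02 kJ/kg = -1.5087e+06 kJ/h
|Q| = 419.07 kW

Q_c = 419 kJ/s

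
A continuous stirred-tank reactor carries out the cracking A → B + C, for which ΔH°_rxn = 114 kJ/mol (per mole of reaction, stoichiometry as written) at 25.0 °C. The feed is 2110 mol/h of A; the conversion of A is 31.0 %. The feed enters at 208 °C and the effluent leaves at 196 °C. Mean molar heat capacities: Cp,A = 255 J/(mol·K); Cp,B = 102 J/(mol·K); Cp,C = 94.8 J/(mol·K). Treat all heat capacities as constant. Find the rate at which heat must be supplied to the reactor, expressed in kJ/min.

Extent of reaction ξ = 0.310 × 2110 = 654.1 mol/h
Reaction term: ξ·ΔH°_rxn = 654.1 × 114 = 74567 kJ/h
Sensible, feed 208→25 °C: -98463 kJ/h
Outlet flows (mol/h): A 1455.9, B 654.1, C 654.1
Sensible, products 25→196 °C: 85497 kJ/h
Q = ΔH = 61601 kJ/h = 17.111 kW
Heat supplied = 1026.7 kJ/min

Q_in = 1030 kJ/min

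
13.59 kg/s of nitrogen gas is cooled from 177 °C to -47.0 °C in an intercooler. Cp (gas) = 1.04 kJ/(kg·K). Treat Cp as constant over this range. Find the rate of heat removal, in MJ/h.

Q_c = 11400 MJ/h

Q = ṁ·Cp·ΔT = 13.59 × 1.04 × (-47.0 − 177) = -3165.9 kJ/s
Cooling duty = 11397 MJ/h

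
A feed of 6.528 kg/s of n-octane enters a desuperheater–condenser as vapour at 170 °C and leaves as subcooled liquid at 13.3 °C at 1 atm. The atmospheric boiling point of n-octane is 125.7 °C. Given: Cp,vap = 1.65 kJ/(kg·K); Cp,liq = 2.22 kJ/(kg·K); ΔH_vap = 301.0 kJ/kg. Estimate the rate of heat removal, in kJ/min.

vapour 170→125.7 °C: -73.095 kJ/kg
condensation at 125.7 °C: -301 kJ/kg
liquid 125.7→13.3 °C: -249.53 kJ/kg
Δh = -73.095 + -301 + -249.53 = -623.62 kJ/kg
Q = ṁ·Δh = 6.528 kg/s × -623.62 kJ/kg = -4071 kJ/s
|Q| = 4071 kW = 244260 kJ/min

Q_c = 244000 kJ/min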